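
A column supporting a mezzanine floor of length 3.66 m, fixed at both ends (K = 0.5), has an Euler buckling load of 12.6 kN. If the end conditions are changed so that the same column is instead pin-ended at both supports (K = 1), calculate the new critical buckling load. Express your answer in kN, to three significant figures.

P_cr ≈ 3.15 kN

P_cr ∝ 1/K², so P_cr,new = P_cr,old × (K_old/K_new)² = 12.6 × (0.5/1)²
= 12.6 × 0.2500 = 3.15 kN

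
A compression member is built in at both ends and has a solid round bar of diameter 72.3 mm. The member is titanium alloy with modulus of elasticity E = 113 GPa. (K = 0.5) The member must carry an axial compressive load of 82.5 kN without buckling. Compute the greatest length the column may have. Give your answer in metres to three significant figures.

I = πd⁴/64 = π×72.3⁴/64 = 1.341×10^6 mm⁴
I = 1.341×10^-6 m⁴
At the buckling limit P_cr = P = 8.250×10^4 N
From P_cr = π²EI/(K·L)²:  L = (1/K)·√(π²EI/P_cr) = (1/0.5)·√(π²×1.13×10^11×1.341×10^-6/8.250×10^4)
L = 8.52 m

L_max ≈ 8.52 m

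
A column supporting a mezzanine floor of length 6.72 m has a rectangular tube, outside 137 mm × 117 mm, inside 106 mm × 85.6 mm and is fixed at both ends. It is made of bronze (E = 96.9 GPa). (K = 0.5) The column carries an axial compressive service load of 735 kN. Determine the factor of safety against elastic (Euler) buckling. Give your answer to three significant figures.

Weak-axis I_min = (h_o·b_o³ − h_i·b_i³)/12 with b_o = 117, b_i = 85.60 mm (shorter outer/inner sides).
I_min = (137×117³ − 106.0×85.60³)/12 = 1.274×10^7 mm⁴
I = 1.274×10^7 mm⁴ = 1.274×10^-5 m⁴
Effective length L_e = K·L = 0.5 × 6.72 = 3.360 m
P_cr = π²EI / L_e² = π² × 96.9×10⁹ × 1.274×10^-5 / 3.360² = 1.080×10^6 N
Factor of safety n = P_cr / P = 1079.6 / 735 = 1.47

n ≈ 1.47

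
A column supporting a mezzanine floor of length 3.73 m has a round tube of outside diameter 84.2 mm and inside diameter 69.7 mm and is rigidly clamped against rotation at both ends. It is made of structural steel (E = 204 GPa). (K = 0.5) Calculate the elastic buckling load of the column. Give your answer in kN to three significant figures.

P_cr ≈ 758 kN

d_o = 84.2 mm, d_i = 69.7 mm
I = π(d_o⁴ − d_i⁴)/64 = π(84.2⁴ − 69.70⁴)/64 = 1.309×10^6 mm⁴
I = 1.309×10^6 mm⁴ = 1.309×10^-6 m⁴
Effective length L_e = K·L = 0.5 × 3.73 = 1.865 m
P_cr = π²EI / L_e² = π² × 204×10⁹ × 1.309×10^-6 / 1.865² = 7.576×10^5 N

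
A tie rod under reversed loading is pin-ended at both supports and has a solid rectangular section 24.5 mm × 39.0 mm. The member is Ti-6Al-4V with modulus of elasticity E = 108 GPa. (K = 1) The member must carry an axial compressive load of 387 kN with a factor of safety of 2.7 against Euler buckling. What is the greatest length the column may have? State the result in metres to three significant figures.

L_max ≈ 0.221 m

Buckling occurs about the weak axis: I_min = h·b³/12 with b = 24.5 mm (the shorter side).
I_min = 39.0×24.5³/12 = 4.779×10^4 mm⁴
I = 4.779×10^-8 m⁴
Required critical load P_cr = n·P = 2.7 × 387 = 1045 kN = 1.045×10^6 N
From P_cr = π²EI/(K·L)²:  L = (1/K)·√(π²EI/P_cr) = (1/1)·√(π²×1.08×10^11×4.779×10^-8/1.045×10^6)
L = 0.221 m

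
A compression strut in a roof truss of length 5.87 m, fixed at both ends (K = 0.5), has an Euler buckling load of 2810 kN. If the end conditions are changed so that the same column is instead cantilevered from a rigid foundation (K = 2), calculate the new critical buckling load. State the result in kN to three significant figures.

P_cr ∝ 1/K², so P_cr,new = P_cr,old × (K_old/K_new)² = 2810 × (0.5/2)²
= 2810 × 0.06250 = 176 kN

P_cr ≈ 176 kN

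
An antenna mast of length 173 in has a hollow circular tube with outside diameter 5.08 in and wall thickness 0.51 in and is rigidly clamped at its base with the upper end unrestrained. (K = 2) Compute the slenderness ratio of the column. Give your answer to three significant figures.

λ ≈ 213

Inner diameter d_i = 5.08 − 2×0.51 = 4.060 in
I = π(d_o⁴ − d_i⁴)/64 = π(5.08⁴ − 4.060⁴)/64 = 19.35 in⁴
A = 7.322 in²;  r_min = √(I/A) = √(19.35/7.322) = 1.626 in
L_e = K·L = 2 × 173 = 346.0 in
λ = L_e / r_min = 346.00 / 1.626 = 213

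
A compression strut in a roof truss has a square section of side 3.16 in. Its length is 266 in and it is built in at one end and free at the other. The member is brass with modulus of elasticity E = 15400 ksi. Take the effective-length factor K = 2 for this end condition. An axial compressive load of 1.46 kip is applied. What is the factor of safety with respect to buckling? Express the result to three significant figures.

n ≈ 3.06

I = a⁴/12 = 3.16⁴/12 = 8.309 in⁴
Effective length L_e = K·L = 2 × 266 = 532.0 in
P_cr = π²EI / L_e² = π² × 15400×10³ × 8.309 / 532.0² = 4.462×10^3 lb
Factor of safety n = P_cr / P = 4.4624 / 1.46 = 3.06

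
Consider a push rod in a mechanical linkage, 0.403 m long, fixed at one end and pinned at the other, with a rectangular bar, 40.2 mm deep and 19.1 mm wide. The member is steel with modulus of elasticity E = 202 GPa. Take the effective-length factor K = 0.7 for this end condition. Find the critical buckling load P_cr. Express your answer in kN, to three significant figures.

Buckling occurs about the weak axis: I_min = h·b³/12 with b = 19.1 mm (the shorter side).
I_min = 40.2×19.1³/12 = 2.334×10^4 mm⁴
I = 2.334×10^4 mm⁴ = 2.334×10^-8 m⁴
Effective length L_e = K·L = 0.7 × 0.403 = 0.2821 m
P_cr = π²EI / L_e² = π² × 202×10⁹ × 2.334×10^-8 / 0.2821² = 5.848×10^5 N

P_cr ≈ 585 kN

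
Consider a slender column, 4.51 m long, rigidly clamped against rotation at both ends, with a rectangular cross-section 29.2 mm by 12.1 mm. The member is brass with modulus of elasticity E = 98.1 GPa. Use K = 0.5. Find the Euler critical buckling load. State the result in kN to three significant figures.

Buckling occurs about the weak axis: I_min = h·b³/12 with b = 12.1 mm (the shorter side).
I_min = 29.2×12.1³/12 = 4.311×10^3 mm⁴
I = 4.311×10^3 mm⁴ = 4.311×10^-9 m⁴
Effective length L_e = K·L = 0.5 × 4.51 = 2.255 m
P_cr = π²EI / L_e² = π² × 98.1×10⁹ × 4.311×10^-9 / 2.255² = 820.8 N

P_cr ≈ 0.821 kN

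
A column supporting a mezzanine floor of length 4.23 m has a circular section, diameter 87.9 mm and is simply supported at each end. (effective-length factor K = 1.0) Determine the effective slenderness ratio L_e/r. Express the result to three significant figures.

λ ≈ 192

I = πd⁴/64 = π×87.9⁴/64 = 2.930×10^6 mm⁴
A = 6.068×10^3 mm²;  r_min = √(I/A) = √(2.930×10^6/6.068×10^3) = 21.98 mm
L_e = K·L = 1 × 4.23 m = 4.230 m = 4230.0 mm
λ = L_e / r_min = 4230.0 / 21.98 = 192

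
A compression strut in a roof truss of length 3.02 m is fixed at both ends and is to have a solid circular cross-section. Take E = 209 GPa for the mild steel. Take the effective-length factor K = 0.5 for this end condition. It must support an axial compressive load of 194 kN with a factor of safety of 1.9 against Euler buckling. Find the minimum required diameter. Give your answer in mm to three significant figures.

Required P_cr = n·P = 1.9 × 194 = 368.6 kN
L_e = K·L = 0.5 × 3.02 = 1.510 m
Required I = P_cr·L_e²/(π²E) = 3.686×10^5 × 1.510² / (π² × 2.09×10^11) = 4.074×10^-7 m⁴
I_req = 4.074×10^5 mm⁴
Solid circle: I = πd⁴/64  ⇒  d = (64I/π)^(1/4) = (64×4.074×10^5/π)^(1/4) = 53.7 mm

d ≈ 53.7 mm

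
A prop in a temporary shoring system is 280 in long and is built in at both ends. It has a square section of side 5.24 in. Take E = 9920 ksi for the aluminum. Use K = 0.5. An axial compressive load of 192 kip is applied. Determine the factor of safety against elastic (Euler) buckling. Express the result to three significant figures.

I = a⁴/12 = 5.24⁴/12 = 62.83 in⁴
Effective length L_e = K·L = 0.5 × 280 = 140.0 in
P_cr = π²EI / L_e² = π² × 9920×10³ × 62.83 / 140.0² = 3.138×10^5 lb
Factor of safety n = P_cr / P = 313.83 / 192 = 1.63

n ≈ 1.63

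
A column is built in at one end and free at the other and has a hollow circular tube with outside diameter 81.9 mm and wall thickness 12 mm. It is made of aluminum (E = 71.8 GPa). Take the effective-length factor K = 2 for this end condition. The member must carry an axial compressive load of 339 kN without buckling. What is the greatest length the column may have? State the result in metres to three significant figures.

Inner diameter d_i = 81.9 − 2×12 = 57.90 mm
I = π(d_o⁴ − d_i⁴)/64 = π(81.9⁴ − 57.90⁴)/64 = 1.657×10^6 mm⁴
I = 1.657×10^-6 m⁴
At the buckling limit P_cr = P = 3.390×10^5 N
From P_cr = π²EI/(K·L)²:  L = (1/K)·√(π²EI/P_cr) = (1/2)·√(π²×7.18×10^10×1.657×10^-6/3.390×10^5)
L = 0.931 m

L_max ≈ 0.931 m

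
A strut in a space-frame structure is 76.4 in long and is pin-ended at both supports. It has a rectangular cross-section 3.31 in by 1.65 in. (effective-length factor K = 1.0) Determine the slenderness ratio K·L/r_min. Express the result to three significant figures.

Buckling occurs about the weak axis: I_min = h·b³/12 with b = 1.65 in (the shorter side).
I_min = 3.31×1.65³/12 = 1.239 in⁴
A = 5.462 in²;  r_min = √(I/A) = √(1.239/5.462) = 0.4763 in
L_e = K·L = 1 × 76.4 = 76.40 in
λ = L_e / r_min = 76.400 / 0.4763 = 160

λ ≈ 160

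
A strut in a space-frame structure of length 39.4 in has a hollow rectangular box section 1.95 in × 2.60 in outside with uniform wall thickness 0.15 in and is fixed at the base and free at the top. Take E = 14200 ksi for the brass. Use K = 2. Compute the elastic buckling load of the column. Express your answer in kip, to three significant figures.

Inner dimensions: h_i = 2.60 − 2×0.15 = 2.300 in, b_i = 1.95 − 2×0.15 = 1.650 in
Weak-axis I_min = (h_o·b_o³ − h_i·b_i³)/12 with b_o = 1.95, b_i = 1.650 in (shorter outer/inner sides).
I_min = (2.60×1.95³ − 2.300×1.650³)/12 = 0.7456 in⁴
Effective length L_e = K·L = 2 × 39.4 = 78.80 in
P_cr = π²EI / L_e² = π² × 14200×10³ × 0.7456 / 78.80² = 1.683×10^4 lb

P_cr ≈ 16.8 kip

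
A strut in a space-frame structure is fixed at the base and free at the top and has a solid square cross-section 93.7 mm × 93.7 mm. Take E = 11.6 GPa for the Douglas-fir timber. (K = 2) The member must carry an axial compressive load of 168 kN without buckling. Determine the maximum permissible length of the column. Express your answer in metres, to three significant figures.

I = a⁴/12 = 93.7⁴/12 = 6.424×10^6 mm⁴
I = 6.424×10^-6 m⁴
At the buckling limit P_cr = P = 1.680×10^5 N
From P_cr = π²EI/(K·L)²:  L = (1/K)·√(π²EI/P_cr) = (1/2)·√(π²×1.16×10^10×6.424×10^-6/1.680×10^5)
L = 1.05 m

L_max ≈ 1.05 m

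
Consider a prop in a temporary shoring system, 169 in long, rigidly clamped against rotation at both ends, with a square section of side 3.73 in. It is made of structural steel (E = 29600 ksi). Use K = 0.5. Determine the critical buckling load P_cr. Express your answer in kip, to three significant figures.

I = a⁴/12 = 3.73⁴/12 = 16.13 in⁴
Effective length L_e = K·L = 0.5 × 169 = 84.50 in
P_cr = π²EI / L_e² = π² × 29600×10³ × 16.13 / 84.50² = 6.600×10^5 lb

P_cr ≈ 660 kip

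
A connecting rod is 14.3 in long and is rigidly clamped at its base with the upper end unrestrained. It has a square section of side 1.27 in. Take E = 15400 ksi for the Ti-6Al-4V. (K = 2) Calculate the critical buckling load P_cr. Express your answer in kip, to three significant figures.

I = a⁴/12 = 1.27⁴/12 = 0.2168 in⁴
Effective length L_e = K·L = 2 × 14.3 = 28.60 in
P_cr = π²EI / L_e² = π² × 15400×10³ × 0.2168 / 28.60² = 4.028×10^4 lb

P_cr ≈ 40.3 kip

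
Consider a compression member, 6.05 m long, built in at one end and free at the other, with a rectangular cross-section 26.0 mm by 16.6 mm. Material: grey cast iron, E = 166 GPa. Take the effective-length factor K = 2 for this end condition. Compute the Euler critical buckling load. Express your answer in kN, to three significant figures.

Buckling occurs about the weak axis: I_min = h·b³/12 with b = 16.6 mm (the shorter side).
I_min = 26.0×16.6³/12 = 9.911×10^3 mm⁴
I = 9.911×10^3 mm⁴ = 9.911×10^-9 m⁴
Effective length L_e = K·L = 2 × 6.05 = 12.10 m
P_cr = π²EI / L_e² = π² × 166×10⁹ × 9.911×10^-9 / 12.10² = 110.9 N

P_cr ≈ 0.111 kN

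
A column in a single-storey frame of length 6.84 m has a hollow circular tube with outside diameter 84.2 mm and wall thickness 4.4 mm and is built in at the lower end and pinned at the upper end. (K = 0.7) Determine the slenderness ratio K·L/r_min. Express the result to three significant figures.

Inner diameter d_i = 84.2 − 2×4.4 = 75.40 mm
I = π(d_o⁴ − d_i⁴)/64 = π(84.2⁴ − 75.40⁴)/64 = 8.807×10^5 mm⁴
A = 1.103×10^3 mm²;  r_min = √(I/A) = √(8.807×10^5/1.103×10^3) = 28.26 mm
L_e = K·L = 0.7 × 6.84 m = 4.788 m = 4788.0 mm
λ = L_e / r_min = 4788.0 / 28.26 = 169

λ ≈ 169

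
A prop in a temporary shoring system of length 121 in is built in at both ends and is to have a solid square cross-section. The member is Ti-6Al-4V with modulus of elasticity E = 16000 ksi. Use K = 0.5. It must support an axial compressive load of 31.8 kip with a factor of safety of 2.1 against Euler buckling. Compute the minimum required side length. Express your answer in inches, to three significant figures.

Required P_cr = n·P = 2.1 × 31.8 = 66.78 kip
L_e = K·L = 0.5 × 121 = 60.50 in
Required I = P_cr·L_e²/(π²E) = 6.678×10^4 × 60.50² / (π² × 1.60×10^7) = 1.548 in⁴
Solid square: I = a⁴/12  ⇒  a = (12I)^(1/4) = (12×1.548)^(1/4) = 2.08 in

a ≈ 2.08 in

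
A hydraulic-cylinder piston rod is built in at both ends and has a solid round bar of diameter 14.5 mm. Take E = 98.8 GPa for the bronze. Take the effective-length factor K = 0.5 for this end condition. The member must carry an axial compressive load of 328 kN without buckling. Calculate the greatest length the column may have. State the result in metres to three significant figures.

I = πd⁴/64 = π×14.5⁴/64 = 2.170×10^3 mm⁴
I = 2.170×10^-9 m⁴
At the buckling limit P_cr = P = 3.280×10^5 N
From P_cr = π²EI/(K·L)²:  L = (1/K)·√(π²EI/P_cr) = (1/0.5)·√(π²×9.88×10^10×2.170×10^-9/3.280×10^5)
L = 0.161 m

L_max ≈ 0.161 m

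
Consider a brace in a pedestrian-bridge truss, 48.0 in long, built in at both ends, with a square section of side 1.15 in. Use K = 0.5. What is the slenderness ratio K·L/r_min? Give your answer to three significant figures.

λ ≈ 72.3

For a square r = a/√12 = 1.15/√12 = 0.3320 in
L_e = K·L = 0.5 × 48.0 = 24.00 in
λ = L_e / r_min = 24.000 / 0.3320 = 72.3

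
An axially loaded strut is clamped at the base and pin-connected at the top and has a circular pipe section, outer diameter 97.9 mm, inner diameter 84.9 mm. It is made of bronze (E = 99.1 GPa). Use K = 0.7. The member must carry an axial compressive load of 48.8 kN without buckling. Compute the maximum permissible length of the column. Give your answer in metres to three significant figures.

d_o = 97.9 mm, d_i = 84.9 mm
I = π(d_o⁴ − d_i⁴)/64 = π(97.9⁴ − 84.90⁴)/64 = 1.959×10^6 mm⁴
I = 1.959×10^-6 m⁴
At the buckling limit P_cr = P = 4.880×10^4 N
From P_cr = π²EI/(K·L)²:  L = (1/K)·√(π²EI/P_cr) = (1/0.7)·√(π²×9.91×10^10×1.959×10^-6/4.880×10^4)
L = 8.95 m

L_max ≈ 8.95 m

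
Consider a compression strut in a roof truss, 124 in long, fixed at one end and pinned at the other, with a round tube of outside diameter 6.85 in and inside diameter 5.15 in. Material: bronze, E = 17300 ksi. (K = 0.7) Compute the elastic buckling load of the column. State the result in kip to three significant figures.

d_o = 6.85 in, d_i = 5.15 in
I = π(d_o⁴ − d_i⁴)/64 = π(6.85⁴ − 5.150⁴)/64 = 73.55 in⁴
Effective length L_e = K·L = 0.7 × 124 = 86.80 in
P_cr = π²EI / L_e² = π² × 17300×10³ × 73.55 / 86.80² = 1.667×10^6 lb

P_cr ≈ 1670 kip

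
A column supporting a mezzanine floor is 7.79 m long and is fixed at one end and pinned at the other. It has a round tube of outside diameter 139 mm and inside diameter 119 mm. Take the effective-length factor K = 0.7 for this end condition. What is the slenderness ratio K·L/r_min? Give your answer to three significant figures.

d_o = 139 mm, d_i = 119 mm
I = π(d_o⁴ − d_i⁴)/64 = π(139⁴ − 119.0⁴)/64 = 8.481×10^6 mm⁴
A = 4.053×10^3 mm²;  r_min = √(I/A) = √(8.481×10^6/4.053×10^3) = 45.75 mm
L_e = K·L = 0.7 × 7.79 m = 5.453 m = 5453.0 mm
λ = L_e / r_min = 5453.0 / 45.75 = 119

λ ≈ 119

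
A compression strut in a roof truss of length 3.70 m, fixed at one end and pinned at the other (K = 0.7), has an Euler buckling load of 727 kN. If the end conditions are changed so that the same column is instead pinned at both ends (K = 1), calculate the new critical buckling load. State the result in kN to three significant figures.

P_cr ∝ 1/K², so P_cr,new = P_cr,old × (K_old/K_new)² = 727 × (0.7/1)²
= 727 × 0.4900 = 356 kN

P_cr ≈ 356 kN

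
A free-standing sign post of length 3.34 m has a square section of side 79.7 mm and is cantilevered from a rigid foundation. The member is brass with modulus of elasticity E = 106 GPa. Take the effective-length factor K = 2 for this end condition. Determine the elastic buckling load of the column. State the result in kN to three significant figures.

I = a⁴/12 = 79.7⁴/12 = 3.362×10^6 mm⁴
I = 3.362×10^6 mm⁴ = 3.362×10^-6 m⁴
Effective length L_e = K·L = 2 × 3.34 = 6.680 m
P_cr = π²EI / L_e² = π² × 106×10⁹ × 3.362×10^-6 / 6.680² = 7.883×10^4 N

P_cr ≈ 78.8 kN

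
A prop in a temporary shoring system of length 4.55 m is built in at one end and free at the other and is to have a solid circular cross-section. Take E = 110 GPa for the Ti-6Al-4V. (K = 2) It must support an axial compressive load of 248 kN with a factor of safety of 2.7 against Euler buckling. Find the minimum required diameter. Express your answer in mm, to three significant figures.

d ≈ 180 mm

Required P_cr = n·P = 2.7 × 248 = 669.6 kN
L_e = K·L = 2 × 4.55 = 9.100 m
Required I = P_cr·L_e²/(π²E) = 6.696×10^5 × 9.100² / (π² × 1.10×10^11) = 5.107×10^-5 m⁴
I_req = 5.107×10^7 mm⁴
Solid circle: I = πd⁴/64  ⇒  d = (64I/π)^(1/4) = (64×5.107×10^7/π)^(1/4) = 180 mm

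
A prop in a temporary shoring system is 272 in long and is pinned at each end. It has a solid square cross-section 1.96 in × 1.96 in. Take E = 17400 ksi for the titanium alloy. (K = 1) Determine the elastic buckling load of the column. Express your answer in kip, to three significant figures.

I = a⁴/12 = 1.96⁴/12 = 1.230 in⁴
Effective length L_e = K·L = 1 × 272 = 272.0 in
P_cr = π²EI / L_e² = π² × 17400×10³ × 1.230 / 272.0² = 2.855×10^3 lb

P_cr ≈ 2.85 kip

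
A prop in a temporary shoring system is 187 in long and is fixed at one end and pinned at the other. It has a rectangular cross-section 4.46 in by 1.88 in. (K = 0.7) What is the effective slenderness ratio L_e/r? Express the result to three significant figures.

λ ≈ 241

Buckling occurs about the weak axis: I_min = h·b³/12 with b = 1.88 in (the shorter side).
I_min = 4.46×1.88³/12 = 2.470 in⁴
A = 8.385 in²;  r_min = √(I/A) = √(2.470/8.385) = 0.5427 in
L_e = K·L = 0.7 × 187 = 130.9 in
λ = L_e / r_min = 130.90 / 0.5427 = 241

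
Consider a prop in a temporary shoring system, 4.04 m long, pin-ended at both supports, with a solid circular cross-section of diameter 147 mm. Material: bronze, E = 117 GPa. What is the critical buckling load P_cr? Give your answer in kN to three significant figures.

P_cr ≈ 1620 kN

I = πd⁴/64 = π×147⁴/64 = 2.292×10^7 mm⁴
I = 2.292×10^7 mm⁴ = 2.292×10^-5 m⁴
Effective length L_e = K·L = 1 × 4.04 = 4.040 m
P_cr = π²EI / L_e² = π² × 117×10⁹ × 2.292×10^-5 / 4.040² = 1.622×10^6 N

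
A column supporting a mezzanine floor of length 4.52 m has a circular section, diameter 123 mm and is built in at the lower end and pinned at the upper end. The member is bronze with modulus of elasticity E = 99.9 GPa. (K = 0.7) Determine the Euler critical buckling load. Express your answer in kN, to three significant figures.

I = πd⁴/64 = π×123⁴/64 = 1.124×10^7 mm⁴
I = 1.124×10^7 mm⁴ = 1.124×10^-5 m⁴
Effective length L_e = K·L = 0.7 × 4.52 = 3.164 m
P_cr = π²EI / L_e² = π² × 99.9×10⁹ × 1.124×10^-5 / 3.164² = 1.107×10^6 N

P_cr ≈ 1110 kN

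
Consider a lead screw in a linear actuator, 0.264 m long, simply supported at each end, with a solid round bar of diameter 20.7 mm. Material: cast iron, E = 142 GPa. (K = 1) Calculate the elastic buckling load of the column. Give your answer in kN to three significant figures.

P_cr ≈ 181 kN

I = πd⁴/64 = π×20.7⁴/64 = 9.013×10^3 mm⁴
I = 9.013×10^3 mm⁴ = 9.013×10^-9 m⁴
Effective length L_e = K·L = 1 × 0.264 = 0.2640 m
P_cr = π²EI / L_e² = π² × 142×10⁹ × 9.013×10^-9 / 0.2640² = 1.812×10^5 N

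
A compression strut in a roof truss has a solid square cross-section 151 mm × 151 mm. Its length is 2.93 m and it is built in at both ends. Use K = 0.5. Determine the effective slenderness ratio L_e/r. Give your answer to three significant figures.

λ ≈ 33.6

For a square r = a/√12 = 151/√12 = 43.59 mm
L_e = K·L = 0.5 × 2.93 m = 1.465 m = 1465.0 mm
λ = L_e / r_min = 1465.0 / 43.59 = 33.6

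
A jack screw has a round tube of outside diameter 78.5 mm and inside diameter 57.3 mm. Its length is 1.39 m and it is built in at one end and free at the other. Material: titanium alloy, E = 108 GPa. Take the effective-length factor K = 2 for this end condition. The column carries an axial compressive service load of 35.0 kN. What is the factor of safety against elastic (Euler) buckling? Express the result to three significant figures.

n ≈ 5.26

d_o = 78.5 mm, d_i = 57.3 mm
I = π(d_o⁴ − d_i⁴)/64 = π(78.5⁴ − 57.30⁴)/64 = 1.335×10^6 mm⁴
I = 1.335×10^6 mm⁴ = 1.335×10^-6 m⁴
Effective length L_e = K·L = 2 × 1.39 = 2.780 m
P_cr = π²EI / L_e² = π² × 108×10⁹ × 1.335×10^-6 / 2.780² = 1.841×10^5 N
Factor of safety n = P_cr / P = 184.11 / 35.0 = 5.26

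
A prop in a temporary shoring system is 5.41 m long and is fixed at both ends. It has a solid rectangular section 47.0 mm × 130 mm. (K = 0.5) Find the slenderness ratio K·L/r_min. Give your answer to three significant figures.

λ ≈ 199

For a rectangle r_min = b/√12 = 47.0/√12 = 13.57 mm
L_e = K·L = 0.5 × 5.41 m = 2.705 m = 2705.0 mm
λ = L_e / r_min = 2705.0 / 13.57 = 199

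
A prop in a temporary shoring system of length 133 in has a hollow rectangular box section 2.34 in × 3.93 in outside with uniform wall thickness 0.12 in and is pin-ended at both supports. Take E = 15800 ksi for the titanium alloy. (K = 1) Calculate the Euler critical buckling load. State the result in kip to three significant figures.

Inner dimensions: h_i = 3.93 − 2×0.12 = 3.690 in, b_i = 2.34 − 2×0.12 = 2.100 in
Weak-axis I_min = (h_o·b_o³ − h_i·b_i³)/12 with b_o = 2.34, b_i = 2.100 in (shorter outer/inner sides).
I_min = (3.93×2.34³ − 3.690×2.100³)/12 = 1.348 in⁴
Effective length L_e = K·L = 1 × 133 = 133.0 in
P_cr = π²EI / L_e² = π² × 15800×10³ × 1.348 / 133.0² = 1.189×10^4 lb

P_cr ≈ 11.9 kip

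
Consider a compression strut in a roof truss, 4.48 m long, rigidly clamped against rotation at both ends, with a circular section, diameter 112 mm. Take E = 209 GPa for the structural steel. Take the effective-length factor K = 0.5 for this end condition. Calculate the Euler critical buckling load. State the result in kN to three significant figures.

P_cr ≈ 3180 kN

I = πd⁴/64 = π×112⁴/64 = 7.724×10^6 mm⁴
I = 7.724×10^6 mm⁴ = 7.724×10^-6 m⁴
Effective length L_e = K·L = 0.5 × 4.48 = 2.240 m
P_cr = π²EI / L_e² = π² × 209×10⁹ × 7.724×10^-6 / 2.240² = 3.175×10^6 N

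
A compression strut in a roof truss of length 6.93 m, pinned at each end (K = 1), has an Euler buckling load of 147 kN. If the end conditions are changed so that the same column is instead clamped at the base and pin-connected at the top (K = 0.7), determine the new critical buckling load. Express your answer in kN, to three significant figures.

P_cr ≈ 300 kN

P_cr ∝ 1/K², so P_cr,new = P_cr,old × (K_old/K_new)² = 147 × (1/0.7)²
= 147 × 2.041 = 300 kN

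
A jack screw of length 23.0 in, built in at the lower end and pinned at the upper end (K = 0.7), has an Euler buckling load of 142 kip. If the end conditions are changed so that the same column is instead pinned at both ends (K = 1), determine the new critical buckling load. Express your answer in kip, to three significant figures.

P_cr ∝ 1/K², so P_cr,new = P_cr,old × (K_old/K_new)² = 142 × (0.7/1)²
= 142 × 0.4900 = 69.6 kip

P_cr ≈ 69.6 kip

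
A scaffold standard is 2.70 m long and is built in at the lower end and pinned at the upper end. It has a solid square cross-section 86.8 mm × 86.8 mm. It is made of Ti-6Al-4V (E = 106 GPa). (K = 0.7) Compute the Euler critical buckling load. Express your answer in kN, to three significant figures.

P_cr ≈ 1390 kN

I = a⁴/12 = 86.8⁴/12 = 4.730×10^6 mm⁴
I = 4.730×10^6 mm⁴ = 4.730×10^-6 m⁴
Effective length L_e = K·L = 0.7 × 2.70 = 1.890 m
P_cr = π²EI / L_e² = π² × 106×10⁹ × 4.730×10^-6 / 1.890² = 1.385×10^6 N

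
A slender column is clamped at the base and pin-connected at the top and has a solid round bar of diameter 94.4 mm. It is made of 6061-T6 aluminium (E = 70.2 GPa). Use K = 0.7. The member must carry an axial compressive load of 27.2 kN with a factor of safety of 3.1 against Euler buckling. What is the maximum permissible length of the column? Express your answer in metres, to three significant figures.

I = πd⁴/64 = π×94.4⁴/64 = 3.898×10^6 mm⁴
I = 3.898×10^-6 m⁴
Required critical load P_cr = n·P = 3.1 × 27.2 = 84.32 kN = 8.432×10^4 N
From P_cr = π²EI/(K·L)²:  L = (1/K)·√(π²EI/P_cr) = (1/0.7)·√(π²×7.02×10^10×3.898×10^-6/8.432×10^4)
L = 8.09 m

L_max ≈ 8.09 m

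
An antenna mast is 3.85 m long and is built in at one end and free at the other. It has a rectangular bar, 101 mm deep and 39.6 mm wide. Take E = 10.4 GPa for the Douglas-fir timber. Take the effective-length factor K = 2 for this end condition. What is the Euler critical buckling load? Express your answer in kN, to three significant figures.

P_cr ≈ 0.905 kN

Buckling occurs about the weak axis: I_min = h·b³/12 with b = 39.6 mm (the shorter side).
I_min = 101×39.6³/12 = 5.227×10^5 mm⁴
I = 5.227×10^5 mm⁴ = 5.227×10^-7 m⁴
Effective length L_e = K·L = 2 × 3.85 = 7.700 m
P_cr = π²EI / L_e² = π² × 10.4×10⁹ × 5.227×10^-7 / 7.700² = 904.9 N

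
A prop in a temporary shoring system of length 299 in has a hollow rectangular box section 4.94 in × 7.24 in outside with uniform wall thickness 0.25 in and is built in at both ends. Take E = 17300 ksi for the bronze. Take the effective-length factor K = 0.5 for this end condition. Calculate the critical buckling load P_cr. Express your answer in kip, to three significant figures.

P_cr ≈ 180 kip

Inner dimensions: h_i = 7.24 − 2×0.25 = 6.740 in, b_i = 4.94 − 2×0.25 = 4.440 in
Weak-axis I_min = (h_o·b_o³ − h_i·b_i³)/12 with b_o = 4.94, b_i = 4.440 in (shorter outer/inner sides).
I_min = (7.24×4.94³ − 6.740×4.440³)/12 = 23.57 in⁴
Effective length L_e = K·L = 0.5 × 299 = 149.5 in
P_cr = π²EI / L_e² = π² × 17300×10³ × 23.57 / 149.5² = 1.801×10^5 lb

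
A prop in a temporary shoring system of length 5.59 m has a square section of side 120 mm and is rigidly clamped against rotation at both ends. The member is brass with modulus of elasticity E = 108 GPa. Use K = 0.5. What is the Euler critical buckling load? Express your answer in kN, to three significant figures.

P_cr ≈ 2360 kN

I = a⁴/12 = 120⁴/12 = 1.728×10^7 mm⁴
I = 1.728×10^7 mm⁴ = 1.728×10^-5 m⁴
Effective length L_e = K·L = 0.5 × 5.59 = 2.795 m
P_cr = π²EI / L_e² = π² × 108×10⁹ × 1.728×10^-5 / 2.795² = 2.358×10^6 N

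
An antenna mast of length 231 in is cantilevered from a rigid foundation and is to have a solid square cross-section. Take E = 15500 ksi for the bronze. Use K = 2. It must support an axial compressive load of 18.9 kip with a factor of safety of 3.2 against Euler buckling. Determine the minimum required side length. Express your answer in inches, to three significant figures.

a ≈ 5.64 in

Required P_cr = n·P = 3.2 × 18.9 = 60.48 kip
L_e = K·L = 2 × 231 = 462.0 in
Required I = P_cr·L_e²/(π²E) = 6.048×10^4 × 462.0² / (π² × 1.55×10^7) = 84.38 in⁴
Solid square: I = a⁴/12  ⇒  a = (12I)^(1/4) = (12×84.38)^(1/4) = 5.64 in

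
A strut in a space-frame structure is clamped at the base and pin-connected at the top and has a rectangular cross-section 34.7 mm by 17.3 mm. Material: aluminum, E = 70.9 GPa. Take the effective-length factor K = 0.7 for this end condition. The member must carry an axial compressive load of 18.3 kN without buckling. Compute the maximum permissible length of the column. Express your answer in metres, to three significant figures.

L_max ≈ 1.08 m

Buckling occurs about the weak axis: I_min = h·b³/12 with b = 17.3 mm (the shorter side).
I_min = 34.7×17.3³/12 = 1.497×10^4 mm⁴
I = 1.497×10^-8 m⁴
At the buckling limit P_cr = P = 1.830×10^4 N
From P_cr = π²EI/(K·L)²:  L = (1/K)·√(π²EI/P_cr) = (1/0.7)·√(π²×7.09×10^10×1.497×10^-8/1.830×10^4)
L = 1.08 m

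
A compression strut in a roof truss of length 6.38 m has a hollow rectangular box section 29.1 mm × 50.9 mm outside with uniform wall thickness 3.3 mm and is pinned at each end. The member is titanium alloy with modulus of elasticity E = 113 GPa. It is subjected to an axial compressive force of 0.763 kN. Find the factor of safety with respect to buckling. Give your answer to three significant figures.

n ≈ 2.24

Inner dimensions: h_i = 50.9 − 2×3.3 = 44.30 mm, b_i = 29.1 − 2×3.3 = 22.50 mm
Weak-axis I_min = (h_o·b_o³ − h_i·b_i³)/12 with b_o = 29.1, b_i = 22.50 mm (shorter outer/inner sides).
I_min = (50.9×29.1³ − 44.30×22.50³)/12 = 6.247×10^4 mm⁴
I = 6.247×10^4 mm⁴ = 6.247×10^-8 m⁴
Effective length L_e = K·L = 1 × 6.38 = 6.380 m
P_cr = π²EI / L_e² = π² × 113×10⁹ × 6.247×10^-8 / 6.380² = 1.712×10^3 N
Factor of safety n = P_cr / P = 1.7117 / 0.763 = 2.24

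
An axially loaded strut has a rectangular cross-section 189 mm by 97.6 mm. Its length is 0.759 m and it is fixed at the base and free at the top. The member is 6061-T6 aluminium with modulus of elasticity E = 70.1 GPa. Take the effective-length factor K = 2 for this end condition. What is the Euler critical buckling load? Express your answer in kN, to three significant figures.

Buckling occurs about the weak axis: I_min = h·b³/12 with b = 97.6 mm (the shorter side).
I_min = 189×97.6³/12 = 1.464×10^7 mm⁴
I = 1.464×10^7 mm⁴ = 1.464×10^-5 m⁴
Effective length L_e = K·L = 2 × 0.759 = 1.518 m
P_cr = π²EI / L_e² = π² × 70.1×10⁹ × 1.464×10^-5 / 1.518² = 4.396×10^6 N

P_cr ≈ 4400 kN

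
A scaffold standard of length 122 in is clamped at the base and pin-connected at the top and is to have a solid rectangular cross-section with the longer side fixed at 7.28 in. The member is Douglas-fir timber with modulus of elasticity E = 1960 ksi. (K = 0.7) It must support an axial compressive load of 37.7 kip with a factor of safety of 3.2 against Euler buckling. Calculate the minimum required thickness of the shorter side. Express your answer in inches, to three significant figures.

Required P_cr = n·P = 3.2 × 37.7 = 120.6 kip
L_e = K·L = 0.7 × 122 = 85.40 in
Required I = P_cr·L_e²/(π²E) = 1.206×10^5 × 85.40² / (π² × 1.96×10^6) = 45.48 in⁴
Rectangle, weak axis: I_min = h·b³/12 with h = 7.28 in fixed  ⇒  b = (12I/h)^(1/3) = 4.22 in

b ≈ 4.22 in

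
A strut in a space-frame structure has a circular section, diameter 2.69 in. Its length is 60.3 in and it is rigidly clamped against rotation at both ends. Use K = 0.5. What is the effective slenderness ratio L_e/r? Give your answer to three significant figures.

λ ≈ 44.8

I = πd⁴/64 = π×2.69⁴/64 = 2.570 in⁴
A = 5.683 in²;  r_min = √(I/A) = √(2.570/5.683) = 0.6725 in
L_e = K·L = 0.5 × 60.3 = 30.15 in
λ = L_e / r_min = 30.150 / 0.6725 = 44.8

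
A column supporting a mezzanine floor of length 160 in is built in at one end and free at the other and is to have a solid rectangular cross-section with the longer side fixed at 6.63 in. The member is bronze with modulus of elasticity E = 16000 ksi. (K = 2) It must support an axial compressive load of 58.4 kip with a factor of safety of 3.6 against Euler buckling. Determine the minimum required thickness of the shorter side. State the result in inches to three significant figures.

b ≈ 6.27 in

Required P_cr = n·P = 3.6 × 58.4 = 210.2 kip
L_e = K·L = 2 × 160 = 320.0 in
Required I = P_cr·L_e²/(π²E) = 2.102×10^5 × 320.0² / (π² × 1.60×10^7) = 136.3 in⁴
Rectangle, weak axis: I_min = h·b³/12 with h = 6.63 in fixed  ⇒  b = (12I/h)^(1/3) = 6.27 in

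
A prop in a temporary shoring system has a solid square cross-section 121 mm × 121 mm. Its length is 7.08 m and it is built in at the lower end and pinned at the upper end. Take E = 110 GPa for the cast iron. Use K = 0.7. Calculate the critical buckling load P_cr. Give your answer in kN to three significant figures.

P_cr ≈ 790 kN

I = a⁴/12 = 121⁴/12 = 1.786×10^7 mm⁴
I = 1.786×10^7 mm⁴ = 1.786×10^-5 m⁴
Effective length L_e = K·L = 0.7 × 7.08 = 4.956 m
P_cr = π²EI / L_e² = π² × 110×10⁹ × 1.786×10^-5 / 4.956² = 7.896×10^5 N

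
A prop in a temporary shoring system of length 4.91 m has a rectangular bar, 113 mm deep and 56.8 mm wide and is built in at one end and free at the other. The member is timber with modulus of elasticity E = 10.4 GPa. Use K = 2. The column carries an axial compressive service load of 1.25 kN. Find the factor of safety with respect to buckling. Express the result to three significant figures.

n ≈ 1.47

Buckling occurs about the weak axis: I_min = h·b³/12 with b = 56.8 mm (the shorter side).
I_min = 113×56.8³/12 = 1.726×10^6 mm⁴
I = 1.726×10^6 mm⁴ = 1.726×10^-6 m⁴
Effective length L_e = K·L = 2 × 4.91 = 9.820 m
P_cr = π²EI / L_e² = π² × 10.4×10⁹ × 1.726×10^-6 / 9.820² = 1.837×10^3 N
Factor of safety n = P_cr / P = 1.8368 / 1.25 = 1.47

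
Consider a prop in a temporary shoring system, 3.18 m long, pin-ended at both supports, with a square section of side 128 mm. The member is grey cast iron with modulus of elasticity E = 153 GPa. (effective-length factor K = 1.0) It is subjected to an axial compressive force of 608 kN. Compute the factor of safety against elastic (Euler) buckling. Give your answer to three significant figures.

n ≈ 5.49

I = a⁴/12 = 128⁴/12 = 2.237×10^7 mm⁴
I = 2.237×10^7 mm⁴ = 2.237×10^-5 m⁴
Effective length L_e = K·L = 1 × 3.18 = 3.180 m
P_cr = π²EI / L_e² = π² × 153×10⁹ × 2.237×10^-5 / 3.180² = 3.340×10^6 N
Factor of safety n = P_cr / P = 3340.4 / 608 = 5.49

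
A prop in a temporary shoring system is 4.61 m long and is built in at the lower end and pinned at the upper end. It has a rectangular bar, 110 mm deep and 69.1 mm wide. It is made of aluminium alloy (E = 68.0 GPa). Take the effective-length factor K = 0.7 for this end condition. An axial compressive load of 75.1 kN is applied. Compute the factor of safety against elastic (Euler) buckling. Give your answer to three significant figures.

Buckling occurs about the weak axis: I_min = h·b³/12 with b = 69.1 mm (the shorter side).
I_min = 110×69.1³/12 = 3.024×10^6 mm⁴
I = 3.024×10^6 mm⁴ = 3.024×10^-6 m⁴
Effective length L_e = K·L = 0.7 × 4.61 = 3.227 m
P_cr = π²EI / L_e² = π² × 68.0×10⁹ × 3.024×10^-6 / 3.227² = 1.949×10^5 N
Factor of safety n = P_cr / P = 194.92 / 75.1 = 2.60

n ≈ 2.60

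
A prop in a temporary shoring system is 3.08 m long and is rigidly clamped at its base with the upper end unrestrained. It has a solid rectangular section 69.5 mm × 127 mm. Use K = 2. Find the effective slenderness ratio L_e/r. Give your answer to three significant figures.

λ ≈ 307

For a rectangle r_min = b/√12 = 69.5/√12 = 20.06 mm
L_e = K·L = 2 × 3.08 m = 6.160 m = 6160.0 mm
λ = L_e / r_min = 6160.0 / 20.06 = 307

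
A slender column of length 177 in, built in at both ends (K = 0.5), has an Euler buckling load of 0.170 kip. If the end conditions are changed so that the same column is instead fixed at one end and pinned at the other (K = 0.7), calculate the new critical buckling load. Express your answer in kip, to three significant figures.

P_cr ∝ 1/K², so P_cr,new = P_cr,old × (K_old/K_new)² = 0.170 × (0.5/0.7)²
= 0.170 × 0.5102 = 0.0867 kip

P_cr ≈ 0.0867 kip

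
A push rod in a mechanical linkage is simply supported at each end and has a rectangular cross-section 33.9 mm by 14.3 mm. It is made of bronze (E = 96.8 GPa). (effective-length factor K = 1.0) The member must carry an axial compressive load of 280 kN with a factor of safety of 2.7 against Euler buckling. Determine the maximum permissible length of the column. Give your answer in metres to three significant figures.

L_max ≈ 0.102 m

Buckling occurs about the weak axis: I_min = h·b³/12 with b = 14.3 mm (the shorter side).
I_min = 33.9×14.3³/12 = 8.261×10^3 mm⁴
I = 8.261×10^-9 m⁴
Required critical load P_cr = n·P = 2.7 × 280 = 756.0 kN = 7.560×10^5 N
From P_cr = π²EI/(K·L)²:  L = (1/K)·√(π²EI/P_cr) = (1/1)·√(π²×9.68×10^10×8.261×10^-9/7.560×10^5)
L = 0.102 m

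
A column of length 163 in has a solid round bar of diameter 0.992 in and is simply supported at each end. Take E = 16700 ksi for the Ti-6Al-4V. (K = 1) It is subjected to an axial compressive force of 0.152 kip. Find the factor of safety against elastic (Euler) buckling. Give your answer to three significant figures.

n ≈ 1.94

I = πd⁴/64 = π×0.992⁴/64 = 4.754×10^-2 in⁴
Effective length L_e = K·L = 1 × 163 = 163.0 in
P_cr = π²EI / L_e² = π² × 16700×10³ × 4.754×10^-2 / 163.0² = 294.9 lb
Factor of safety n = P_cr / P = 0.29489 / 0.152 = 1.94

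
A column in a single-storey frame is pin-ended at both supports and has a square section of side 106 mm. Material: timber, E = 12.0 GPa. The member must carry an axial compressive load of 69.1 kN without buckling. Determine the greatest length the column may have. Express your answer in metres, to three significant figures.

I = a⁴/12 = 106⁴/12 = 1.052×10^7 mm⁴
I = 1.052×10^-5 m⁴
At the buckling limit P_cr = P = 6.910×10^4 N
From P_cr = π²EI/(K·L)²:  L = (1/K)·√(π²EI/P_cr) = (1/1)·√(π²×1.20×10^10×1.052×10^-5/6.910×10^4)
L = 4.25 m

L_max ≈ 4.25 m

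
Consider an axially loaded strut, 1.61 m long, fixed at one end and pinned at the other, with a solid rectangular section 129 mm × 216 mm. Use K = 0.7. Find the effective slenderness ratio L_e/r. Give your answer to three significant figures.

λ ≈ 30.3

For a rectangle r_min = b/√12 = 129/√12 = 37.24 mm
L_e = K·L = 0.7 × 1.61 m = 1.127 m = 1127.0 mm
λ = L_e / r_min = 1127.0 / 37.24 = 30.3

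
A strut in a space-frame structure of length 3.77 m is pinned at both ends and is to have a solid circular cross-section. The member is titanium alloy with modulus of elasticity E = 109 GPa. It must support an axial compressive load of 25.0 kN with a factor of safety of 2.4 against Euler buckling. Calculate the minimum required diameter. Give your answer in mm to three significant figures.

Required P_cr = n·P = 2.4 × 25.0 = 60.00 kN
L_e = K·L = 1 × 3.77 = 3.770 m
Required I = P_cr·L_e²/(π²E) = 6.000×10^4 × 3.770² / (π² × 1.09×10^11) = 7.927×10^-7 m⁴
I_req = 7.927×10^5 mm⁴
Solid circle: I = πd⁴/64  ⇒  d = (64I/π)^(1/4) = (64×7.927×10^5/π)^(1/4) = 63.4 mm

d ≈ 63.4 mm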